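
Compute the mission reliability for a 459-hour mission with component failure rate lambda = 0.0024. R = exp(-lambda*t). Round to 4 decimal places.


lambda = 0.0024
mission_time = 459
lambda * t = 0.0024 * 459 = 1.1016
R = exp(-1.1016)
R = 0.3323

0.3323


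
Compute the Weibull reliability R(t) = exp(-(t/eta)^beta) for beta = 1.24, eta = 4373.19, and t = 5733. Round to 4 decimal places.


beta = 1.24, eta = 4373.19, t = 5733
t/eta = 5733 / 4373.19 = 1.3109
(t/eta)^beta = 1.3109^1.24 = 1.399
R(t) = exp(-1.399)
R(t) = 0.2469

0.2469


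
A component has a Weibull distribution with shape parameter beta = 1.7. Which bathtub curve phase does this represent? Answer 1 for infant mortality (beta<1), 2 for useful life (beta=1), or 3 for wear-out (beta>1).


beta = 1.7
Compare beta to 1:
beta < 1 => infant mortality (phase 1)
beta = 1 => useful life (phase 2)
beta > 1 => wear-out (phase 3)
Since beta = 1.7, this is wear-out (increasing failure rate)
Phase = 3

3


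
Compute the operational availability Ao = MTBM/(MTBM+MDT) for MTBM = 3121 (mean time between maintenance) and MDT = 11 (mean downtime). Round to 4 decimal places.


MTBM = 3121
MDT = 11
MTBM + MDT = 3132
Ao = 3121 / 3132
Ao = 0.9965

0.9965


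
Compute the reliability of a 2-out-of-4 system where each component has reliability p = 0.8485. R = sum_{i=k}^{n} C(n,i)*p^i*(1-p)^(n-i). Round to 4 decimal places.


k = 2, n = 4, p = 0.8485
i=2: C(4,2)=6 * 0.8485^2 * 0.1515^2 = 0.0991
i=3: C(4,3)=4 * 0.8485^3 * 0.1515^1 = 0.3702
i=4: C(4,4)=1 * 0.8485^4 * 0.1515^0 = 0.5183
R = sum of terms = 0.9877

0.9877


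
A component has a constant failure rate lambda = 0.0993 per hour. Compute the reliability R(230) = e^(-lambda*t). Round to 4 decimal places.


lambda = 0.0993
t = 230
lambda * t = 22.839
R(t) = e^(-22.839)
R(t) = 0.0

0.0


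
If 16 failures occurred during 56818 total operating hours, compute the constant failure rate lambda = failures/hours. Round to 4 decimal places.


failures = 16
total_hours = 56818
lambda = 16 / 56818
lambda = 0.0003

0.0003


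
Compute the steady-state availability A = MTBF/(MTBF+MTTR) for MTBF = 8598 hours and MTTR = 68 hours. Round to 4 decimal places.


MTBF = 8598
MTTR = 68
MTBF + MTTR = 8666
A = 8598 / 8666
A = 0.9922

0.9922


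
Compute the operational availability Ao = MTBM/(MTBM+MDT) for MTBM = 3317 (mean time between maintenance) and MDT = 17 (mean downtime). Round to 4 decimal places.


MTBM = 3317
MDT = 17
MTBM + MDT = 3334
Ao = 3317 / 3334
Ao = 0.9949

0.9949


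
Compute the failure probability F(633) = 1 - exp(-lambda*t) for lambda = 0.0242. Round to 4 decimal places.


lambda = 0.0242, t = 633
lambda * t = 15.3186
exp(-15.3186) = 0.0
F(t) = 1 - 0.0
F(t) = 1.0

1.0


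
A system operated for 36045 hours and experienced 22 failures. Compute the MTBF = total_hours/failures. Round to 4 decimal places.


total_hours = 36045
failures = 22
MTBF = 36045 / 22
MTBF = 1638.4091

1638.4091


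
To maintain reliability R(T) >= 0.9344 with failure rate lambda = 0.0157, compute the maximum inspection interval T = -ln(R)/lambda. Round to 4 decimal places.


R_target = 0.9344
lambda = 0.0157
-ln(0.9344) = 0.0679
T = 0.0679 / 0.0157
T = 4.3217

4.3217


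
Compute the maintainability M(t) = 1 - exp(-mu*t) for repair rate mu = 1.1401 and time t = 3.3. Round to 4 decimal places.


mu = 1.1401, t = 3.3
mu * t = 1.1401 * 3.3 = 3.7623
exp(-3.7623) = 0.0232
M(t) = 1 - 0.0232
M(t) = 0.9768

0.9768


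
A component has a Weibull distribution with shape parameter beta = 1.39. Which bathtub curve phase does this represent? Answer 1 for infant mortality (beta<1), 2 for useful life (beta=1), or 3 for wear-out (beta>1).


beta = 1.39
Compare beta to 1:
beta < 1 => infant mortality (phase 1)
beta = 1 => useful life (phase 2)
beta > 1 => wear-out (phase 3)
Since beta = 1.39, this is wear-out (increasing failure rate)
Phase = 3

3


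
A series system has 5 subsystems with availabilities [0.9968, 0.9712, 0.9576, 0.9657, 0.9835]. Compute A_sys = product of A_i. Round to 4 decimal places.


Subsystems: [0.9968, 0.9712, 0.9576, 0.9657, 0.9835]
After subsystem 1 (A=0.9968): product = 0.9968
After subsystem 2 (A=0.9712): product = 0.9681
After subsystem 3 (A=0.9576): product = 0.927
After subsystem 4 (A=0.9657): product = 0.8952
After subsystem 5 (A=0.9835): product = 0.8805
A_sys = 0.8805

0.8805


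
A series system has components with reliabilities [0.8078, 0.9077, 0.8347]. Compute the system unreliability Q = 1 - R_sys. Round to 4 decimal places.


Components: [0.8078, 0.9077, 0.8347]
After component 1: product = 0.8078
After component 2: product = 0.7332
After component 3: product = 0.612
R_sys = 0.612
Q = 1 - 0.612 = 0.388

0.388


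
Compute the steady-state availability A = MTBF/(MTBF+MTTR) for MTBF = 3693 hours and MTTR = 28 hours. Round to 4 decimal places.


MTBF = 3693
MTTR = 28
MTBF + MTTR = 3721
A = 3693 / 3721
A = 0.9925

0.9925


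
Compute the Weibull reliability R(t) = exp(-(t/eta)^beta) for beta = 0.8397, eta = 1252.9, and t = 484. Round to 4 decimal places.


beta = 0.8397, eta = 1252.9, t = 484
t/eta = 484 / 1252.9 = 0.3863
(t/eta)^beta = 0.3863^0.8397 = 0.4499
R(t) = exp(-0.4499)
R(t) = 0.6377

0.6377


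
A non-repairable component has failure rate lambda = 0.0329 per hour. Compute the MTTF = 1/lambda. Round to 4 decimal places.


lambda = 0.0329
MTTF = 1 / 0.0329
MTTF = 30.3951

30.3951


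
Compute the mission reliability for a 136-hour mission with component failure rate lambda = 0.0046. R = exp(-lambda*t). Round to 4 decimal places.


lambda = 0.0046
mission_time = 136
lambda * t = 0.0046 * 136 = 0.6256
R = exp(-0.6256)
R = 0.5349

0.5349


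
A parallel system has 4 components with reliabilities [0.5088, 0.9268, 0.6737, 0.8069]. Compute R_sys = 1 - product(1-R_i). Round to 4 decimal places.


Components: [0.5088, 0.9268, 0.6737, 0.8069]
(1 - 0.5088) = 0.4912, running product = 0.4912
(1 - 0.9268) = 0.0732, running product = 0.036
(1 - 0.6737) = 0.3263, running product = 0.0117
(1 - 0.8069) = 0.1931, running product = 0.0023
Product of (1-R_i) = 0.0023
R_sys = 1 - 0.0023 = 0.9977

0.9977


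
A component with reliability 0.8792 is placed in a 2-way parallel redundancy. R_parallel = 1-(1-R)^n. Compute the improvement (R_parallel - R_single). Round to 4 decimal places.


R_single = 0.8792, n = 2
1 - R_single = 0.1208
(1 - R_single)^n = 0.1208^2 = 0.0146
R_parallel = 1 - 0.0146 = 0.9854
Improvement = 0.9854 - 0.8792
Improvement = 0.1062

0.1062


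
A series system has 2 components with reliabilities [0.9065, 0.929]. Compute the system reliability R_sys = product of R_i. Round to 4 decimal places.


Components: [0.9065, 0.929]
After component 1 (R=0.9065): product = 0.9065
After component 2 (R=0.929): product = 0.8421
R_sys = 0.8421

0.8421


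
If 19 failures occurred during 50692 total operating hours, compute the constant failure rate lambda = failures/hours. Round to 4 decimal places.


failures = 19
total_hours = 50692
lambda = 19 / 50692
lambda = 0.0004

0.0004


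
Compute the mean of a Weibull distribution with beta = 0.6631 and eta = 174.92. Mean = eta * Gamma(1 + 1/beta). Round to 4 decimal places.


beta = 0.6631, eta = 174.92
1/beta = 1.5081
1 + 1/beta = 2.5081
Gamma(2.5081) = 1.3369
Mean = 174.92 * 1.3369
Mean = 233.8549

233.8549


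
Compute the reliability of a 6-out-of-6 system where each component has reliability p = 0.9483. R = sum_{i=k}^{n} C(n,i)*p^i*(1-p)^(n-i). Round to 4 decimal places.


k = 6, n = 6, p = 0.9483
i=6: C(6,6)=1 * 0.9483^6 * 0.0517^0 = 0.7272
R = sum of terms = 0.7272

0.7272


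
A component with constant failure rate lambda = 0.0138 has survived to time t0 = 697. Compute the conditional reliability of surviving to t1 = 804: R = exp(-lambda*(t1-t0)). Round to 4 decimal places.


lambda = 0.0138
t0 = 697, t1 = 804
t1 - t0 = 107
lambda * (t1-t0) = 0.0138 * 107 = 1.4766
R = exp(-1.4766)
R = 0.2284

0.2284


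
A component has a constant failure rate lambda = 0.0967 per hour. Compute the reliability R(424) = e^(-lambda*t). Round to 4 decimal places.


lambda = 0.0967
t = 424
lambda * t = 41.0008
R(t) = e^(-41.0008)
R(t) = 0.0

0.0


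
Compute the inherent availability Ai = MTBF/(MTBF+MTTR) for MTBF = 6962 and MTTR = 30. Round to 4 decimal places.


MTBF = 6962
MTTR = 30
MTBF + MTTR = 6992
Ai = 6962 / 6992
Ai = 0.9957

0.9957


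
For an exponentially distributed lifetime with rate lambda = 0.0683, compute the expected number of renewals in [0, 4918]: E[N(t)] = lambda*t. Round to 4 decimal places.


lambda = 0.0683
t = 4918
E[N(t)] = lambda * t
E[N(t)] = 0.0683 * 4918
E[N(t)] = 335.8994

335.8994


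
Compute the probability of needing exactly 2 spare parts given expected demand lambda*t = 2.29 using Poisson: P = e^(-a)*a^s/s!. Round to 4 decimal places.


a = 2.29, s = 2
e^(-a) = e^(-2.29) = 0.1013
a^s = 2.29^2 = 5.2441
s! = 2
P = 0.1013 * 5.2441 / 2
P = 0.2655

0.2655


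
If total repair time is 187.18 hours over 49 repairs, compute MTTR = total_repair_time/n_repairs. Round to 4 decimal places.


total_repair_time = 187.18
n_repairs = 49
MTTR = 187.18 / 49
MTTR = 3.82

3.82


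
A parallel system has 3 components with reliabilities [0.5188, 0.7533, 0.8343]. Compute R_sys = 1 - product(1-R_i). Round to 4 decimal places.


Components: [0.5188, 0.7533, 0.8343]
(1 - 0.5188) = 0.4812, running product = 0.4812
(1 - 0.7533) = 0.2467, running product = 0.1187
(1 - 0.8343) = 0.1657, running product = 0.0197
Product of (1-R_i) = 0.0197
R_sys = 1 - 0.0197 = 0.9803

0.9803


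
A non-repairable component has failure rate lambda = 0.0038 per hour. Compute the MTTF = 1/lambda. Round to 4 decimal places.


lambda = 0.0038
MTTF = 1 / 0.0038
MTTF = 263.1579

263.1579


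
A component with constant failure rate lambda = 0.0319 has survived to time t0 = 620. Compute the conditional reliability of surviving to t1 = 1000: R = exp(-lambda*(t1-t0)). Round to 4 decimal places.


lambda = 0.0319
t0 = 620, t1 = 1000
t1 - t0 = 380
lambda * (t1-t0) = 0.0319 * 380 = 12.122
R = exp(-12.122)
R = 0.0

0.0


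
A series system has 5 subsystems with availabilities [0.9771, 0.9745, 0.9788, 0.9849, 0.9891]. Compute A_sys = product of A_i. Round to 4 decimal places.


Subsystems: [0.9771, 0.9745, 0.9788, 0.9849, 0.9891]
After subsystem 1 (A=0.9771): product = 0.9771
After subsystem 2 (A=0.9745): product = 0.9522
After subsystem 3 (A=0.9788): product = 0.932
After subsystem 4 (A=0.9849): product = 0.9179
After subsystem 5 (A=0.9891): product = 0.9079
A_sys = 0.9079

0.9079


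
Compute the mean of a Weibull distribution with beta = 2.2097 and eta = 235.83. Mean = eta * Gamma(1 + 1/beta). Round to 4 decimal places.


beta = 2.2097, eta = 235.83
1/beta = 0.4526
1 + 1/beta = 1.4526
Gamma(1.4526) = 0.8856
Mean = 235.83 * 0.8856
Mean = 208.8602

208.8602


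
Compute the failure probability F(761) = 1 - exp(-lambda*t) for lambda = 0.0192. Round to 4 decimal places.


lambda = 0.0192, t = 761
lambda * t = 14.6112
exp(-14.6112) = 0.0
F(t) = 1 - 0.0
F(t) = 1.0

1.0


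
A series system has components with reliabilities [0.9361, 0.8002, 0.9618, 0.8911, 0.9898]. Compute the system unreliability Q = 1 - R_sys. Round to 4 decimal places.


Components: [0.9361, 0.8002, 0.9618, 0.8911, 0.9898]
After component 1: product = 0.9361
After component 2: product = 0.7491
After component 3: product = 0.7205
After component 4: product = 0.642
After component 5: product = 0.6354
R_sys = 0.6354
Q = 1 - 0.6354 = 0.3646

0.3646


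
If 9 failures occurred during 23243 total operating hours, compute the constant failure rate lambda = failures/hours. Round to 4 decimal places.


failures = 9
total_hours = 23243
lambda = 9 / 23243
lambda = 0.0004

0.0004


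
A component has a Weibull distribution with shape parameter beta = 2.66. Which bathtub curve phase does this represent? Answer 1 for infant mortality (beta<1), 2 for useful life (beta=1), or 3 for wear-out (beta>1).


beta = 2.66
Compare beta to 1:
beta < 1 => infant mortality (phase 1)
beta = 1 => useful life (phase 2)
beta > 1 => wear-out (phase 3)
Since beta = 2.66, this is wear-out (increasing failure rate)
Phase = 3

3


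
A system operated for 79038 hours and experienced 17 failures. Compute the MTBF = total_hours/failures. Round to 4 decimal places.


total_hours = 79038
failures = 17
MTBF = 79038 / 17
MTBF = 4649.2941

4649.2941


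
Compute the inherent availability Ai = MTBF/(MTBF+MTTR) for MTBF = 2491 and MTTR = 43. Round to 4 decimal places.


MTBF = 2491
MTTR = 43
MTBF + MTTR = 2534
Ai = 2491 / 2534
Ai = 0.983

0.983


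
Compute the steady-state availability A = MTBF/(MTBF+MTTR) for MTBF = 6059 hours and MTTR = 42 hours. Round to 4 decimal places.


MTBF = 6059
MTTR = 42
MTBF + MTTR = 6101
A = 6059 / 6101
A = 0.9931

0.9931


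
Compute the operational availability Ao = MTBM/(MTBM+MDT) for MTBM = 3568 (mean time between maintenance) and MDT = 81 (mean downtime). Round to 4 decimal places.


MTBM = 3568
MDT = 81
MTBM + MDT = 3649
Ao = 3568 / 3649
Ao = 0.9778

0.9778


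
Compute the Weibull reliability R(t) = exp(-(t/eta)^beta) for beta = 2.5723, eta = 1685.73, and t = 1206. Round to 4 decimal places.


beta = 2.5723, eta = 1685.73, t = 1206
t/eta = 1206 / 1685.73 = 0.7154
(t/eta)^beta = 0.7154^2.5723 = 0.4226
R(t) = exp(-0.4226)
R(t) = 0.6554

0.6554


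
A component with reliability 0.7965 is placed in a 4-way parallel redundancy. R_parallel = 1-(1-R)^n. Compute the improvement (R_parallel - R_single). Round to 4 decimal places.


R_single = 0.7965, n = 4
1 - R_single = 0.2035
(1 - R_single)^n = 0.2035^4 = 0.0017
R_parallel = 1 - 0.0017 = 0.9983
Improvement = 0.9983 - 0.7965
Improvement = 0.2018

0.2018


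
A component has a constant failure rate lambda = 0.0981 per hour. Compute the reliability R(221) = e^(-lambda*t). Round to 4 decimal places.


lambda = 0.0981
t = 221
lambda * t = 21.6801
R(t) = e^(-21.6801)
R(t) = 0.0

0.0


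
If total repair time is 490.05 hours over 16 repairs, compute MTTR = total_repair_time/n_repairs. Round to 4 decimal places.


total_repair_time = 490.05
n_repairs = 16
MTTR = 490.05 / 16
MTTR = 30.6281

30.6281


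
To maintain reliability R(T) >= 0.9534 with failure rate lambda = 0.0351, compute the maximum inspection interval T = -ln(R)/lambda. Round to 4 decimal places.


R_target = 0.9534
lambda = 0.0351
-ln(0.9534) = 0.0477
T = 0.0477 / 0.0351
T = 1.3596

1.3596


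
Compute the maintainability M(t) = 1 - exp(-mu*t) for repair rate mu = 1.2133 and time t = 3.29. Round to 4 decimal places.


mu = 1.2133, t = 3.29
mu * t = 1.2133 * 3.29 = 3.9918
exp(-3.9918) = 0.0185
M(t) = 1 - 0.0185
M(t) = 0.9815

0.9815


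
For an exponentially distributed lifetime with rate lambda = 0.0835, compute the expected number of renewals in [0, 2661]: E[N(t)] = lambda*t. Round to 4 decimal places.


lambda = 0.0835
t = 2661
E[N(t)] = lambda * t
E[N(t)] = 0.0835 * 2661
E[N(t)] = 222.1935

222.1935


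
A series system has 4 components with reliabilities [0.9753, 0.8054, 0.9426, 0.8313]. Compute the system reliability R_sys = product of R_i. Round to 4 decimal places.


Components: [0.9753, 0.8054, 0.9426, 0.8313]
After component 1 (R=0.9753): product = 0.9753
After component 2 (R=0.8054): product = 0.7855
After component 3 (R=0.9426): product = 0.7404
After component 4 (R=0.8313): product = 0.6155
R_sys = 0.6155

0.6155


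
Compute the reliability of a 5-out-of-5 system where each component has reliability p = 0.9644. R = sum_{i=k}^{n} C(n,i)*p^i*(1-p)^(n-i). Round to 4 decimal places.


k = 5, n = 5, p = 0.9644
i=5: C(5,5)=1 * 0.9644^5 * 0.0356^0 = 0.8342
R = sum of terms = 0.8342

0.8342


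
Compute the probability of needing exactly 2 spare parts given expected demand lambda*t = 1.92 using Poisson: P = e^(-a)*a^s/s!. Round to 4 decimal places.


a = 1.92, s = 2
e^(-a) = e^(-1.92) = 0.1466
a^s = 1.92^2 = 3.6864
s! = 2
P = 0.1466 * 3.6864 / 2
P = 0.2702

0.2702


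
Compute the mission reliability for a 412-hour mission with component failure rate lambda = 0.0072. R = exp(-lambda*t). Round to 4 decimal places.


lambda = 0.0072
mission_time = 412
lambda * t = 0.0072 * 412 = 2.9664
R = exp(-2.9664)
R = 0.0515

0.0515


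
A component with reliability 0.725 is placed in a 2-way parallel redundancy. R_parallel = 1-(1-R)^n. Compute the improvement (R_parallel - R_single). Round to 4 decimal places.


R_single = 0.725, n = 2
1 - R_single = 0.275
(1 - R_single)^n = 0.275^2 = 0.0756
R_parallel = 1 - 0.0756 = 0.9244
Improvement = 0.9244 - 0.725
Improvement = 0.1994

0.1994


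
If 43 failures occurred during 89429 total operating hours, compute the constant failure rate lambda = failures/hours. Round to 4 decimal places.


failures = 43
total_hours = 89429
lambda = 43 / 89429
lambda = 0.0005

0.0005


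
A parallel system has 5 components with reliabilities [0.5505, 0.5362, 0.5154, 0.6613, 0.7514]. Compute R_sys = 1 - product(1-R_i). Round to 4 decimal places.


Components: [0.5505, 0.5362, 0.5154, 0.6613, 0.7514]
(1 - 0.5505) = 0.4495, running product = 0.4495
(1 - 0.5362) = 0.4638, running product = 0.2085
(1 - 0.5154) = 0.4846, running product = 0.101
(1 - 0.6613) = 0.3387, running product = 0.0342
(1 - 0.7514) = 0.2486, running product = 0.0085
Product of (1-R_i) = 0.0085
R_sys = 1 - 0.0085 = 0.9915

0.9915


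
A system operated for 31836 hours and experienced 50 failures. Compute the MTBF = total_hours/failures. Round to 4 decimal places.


total_hours = 31836
failures = 50
MTBF = 31836 / 50
MTBF = 636.72

636.72


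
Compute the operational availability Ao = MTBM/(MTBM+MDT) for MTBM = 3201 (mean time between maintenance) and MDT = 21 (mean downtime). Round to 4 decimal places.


MTBM = 3201
MDT = 21
MTBM + MDT = 3222
Ao = 3201 / 3222
Ao = 0.9935

0.9935


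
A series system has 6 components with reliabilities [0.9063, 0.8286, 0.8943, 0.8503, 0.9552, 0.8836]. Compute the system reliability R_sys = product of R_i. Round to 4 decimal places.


Components: [0.9063, 0.8286, 0.8943, 0.8503, 0.9552, 0.8836]
After component 1 (R=0.9063): product = 0.9063
After component 2 (R=0.8286): product = 0.751
After component 3 (R=0.8943): product = 0.6716
After component 4 (R=0.8503): product = 0.571
After component 5 (R=0.9552): product = 0.5455
After component 6 (R=0.8836): product = 0.482
R_sys = 0.482

0.482


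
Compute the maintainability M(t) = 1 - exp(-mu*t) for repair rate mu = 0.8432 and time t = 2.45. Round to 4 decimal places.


mu = 0.8432, t = 2.45
mu * t = 0.8432 * 2.45 = 2.0658
exp(-2.0658) = 0.1267
M(t) = 1 - 0.1267
M(t) = 0.8733

0.8733


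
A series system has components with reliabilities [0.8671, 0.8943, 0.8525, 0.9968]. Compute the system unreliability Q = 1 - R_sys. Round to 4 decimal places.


Components: [0.8671, 0.8943, 0.8525, 0.9968]
After component 1: product = 0.8671
After component 2: product = 0.7754
After component 3: product = 0.6611
After component 4: product = 0.659
R_sys = 0.659
Q = 1 - 0.659 = 0.341

0.341


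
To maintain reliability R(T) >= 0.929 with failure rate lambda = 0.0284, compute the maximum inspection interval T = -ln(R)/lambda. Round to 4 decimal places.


R_target = 0.929
lambda = 0.0284
-ln(0.929) = 0.0736
T = 0.0736 / 0.0284
T = 2.5932

2.5932


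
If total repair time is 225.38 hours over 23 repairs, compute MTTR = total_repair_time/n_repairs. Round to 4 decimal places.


total_repair_time = 225.38
n_repairs = 23
MTTR = 225.38 / 23
MTTR = 9.7991

9.7991


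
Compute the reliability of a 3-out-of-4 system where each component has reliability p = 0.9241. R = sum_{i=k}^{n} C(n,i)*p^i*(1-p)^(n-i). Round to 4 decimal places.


k = 3, n = 4, p = 0.9241
i=3: C(4,3)=4 * 0.9241^3 * 0.0759^1 = 0.2396
i=4: C(4,4)=1 * 0.9241^4 * 0.0759^0 = 0.7292
R = sum of terms = 0.9688

0.9688


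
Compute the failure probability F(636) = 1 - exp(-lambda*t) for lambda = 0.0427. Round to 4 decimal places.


lambda = 0.0427, t = 636
lambda * t = 27.1572
exp(-27.1572) = 0.0
F(t) = 1 - 0.0
F(t) = 1.0

1.0


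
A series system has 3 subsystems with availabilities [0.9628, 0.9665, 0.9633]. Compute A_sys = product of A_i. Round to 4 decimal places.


Subsystems: [0.9628, 0.9665, 0.9633]
After subsystem 1 (A=0.9628): product = 0.9628
After subsystem 2 (A=0.9665): product = 0.9305
After subsystem 3 (A=0.9633): product = 0.8964
A_sys = 0.8964

0.8964


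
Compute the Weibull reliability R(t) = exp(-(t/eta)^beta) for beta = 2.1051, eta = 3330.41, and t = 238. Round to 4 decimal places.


beta = 2.1051, eta = 3330.41, t = 238
t/eta = 238 / 3330.41 = 0.0715
(t/eta)^beta = 0.0715^2.1051 = 0.0039
R(t) = exp(-0.0039)
R(t) = 0.9961

0.9961


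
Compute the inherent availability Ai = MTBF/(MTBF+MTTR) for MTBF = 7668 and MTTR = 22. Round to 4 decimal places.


MTBF = 7668
MTTR = 22
MTBF + MTTR = 7690
Ai = 7668 / 7690
Ai = 0.9971

0.9971


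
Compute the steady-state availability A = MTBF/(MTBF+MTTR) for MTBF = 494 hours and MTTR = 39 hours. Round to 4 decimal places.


MTBF = 494
MTTR = 39
MTBF + MTTR = 533
A = 494 / 533
A = 0.9268

0.9268


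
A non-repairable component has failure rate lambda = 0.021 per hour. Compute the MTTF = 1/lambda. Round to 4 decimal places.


lambda = 0.021
MTTF = 1 / 0.021
MTTF = 47.619

47.619


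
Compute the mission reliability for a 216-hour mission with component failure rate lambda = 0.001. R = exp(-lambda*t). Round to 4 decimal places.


lambda = 0.001
mission_time = 216
lambda * t = 0.001 * 216 = 0.216
R = exp(-0.216)
R = 0.8057

0.8057


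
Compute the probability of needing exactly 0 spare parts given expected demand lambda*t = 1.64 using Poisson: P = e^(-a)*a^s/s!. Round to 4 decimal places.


a = 1.64, s = 0
e^(-a) = e^(-1.64) = 0.194
a^s = 1.64^0 = 1.0
s! = 1
P = 0.194 * 1.0 / 1
P = 0.194

0.194


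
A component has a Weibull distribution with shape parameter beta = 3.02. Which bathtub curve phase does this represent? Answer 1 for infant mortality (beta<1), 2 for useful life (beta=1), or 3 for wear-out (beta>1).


beta = 3.02
Compare beta to 1:
beta < 1 => infant mortality (phase 1)
beta = 1 => useful life (phase 2)
beta > 1 => wear-out (phase 3)
Since beta = 3.02, this is wear-out (increasing failure rate)
Phase = 3

3


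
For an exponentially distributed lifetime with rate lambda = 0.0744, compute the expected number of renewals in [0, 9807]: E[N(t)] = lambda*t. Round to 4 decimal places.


lambda = 0.0744
t = 9807
E[N(t)] = lambda * t
E[N(t)] = 0.0744 * 9807
E[N(t)] = 729.6408

729.6408


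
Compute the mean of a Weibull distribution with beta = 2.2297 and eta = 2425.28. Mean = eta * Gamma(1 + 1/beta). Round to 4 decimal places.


beta = 2.2297, eta = 2425.28
1/beta = 0.4485
1 + 1/beta = 1.4485
Gamma(1.4485) = 0.8857
Mean = 2425.28 * 0.8857
Mean = 2148.0159

2148.0159


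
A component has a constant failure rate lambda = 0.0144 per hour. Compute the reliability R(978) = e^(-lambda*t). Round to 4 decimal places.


lambda = 0.0144
t = 978
lambda * t = 14.0832
R(t) = e^(-14.0832)
R(t) = 0.0

0.0


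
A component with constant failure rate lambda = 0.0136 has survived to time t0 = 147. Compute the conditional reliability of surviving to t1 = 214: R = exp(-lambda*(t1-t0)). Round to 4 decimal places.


lambda = 0.0136
t0 = 147, t1 = 214
t1 - t0 = 67
lambda * (t1-t0) = 0.0136 * 67 = 0.9112
R = exp(-0.9112)
R = 0.402

0.402


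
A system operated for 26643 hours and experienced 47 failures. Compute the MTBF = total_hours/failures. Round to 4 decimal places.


total_hours = 26643
failures = 47
MTBF = 26643 / 47
MTBF = 566.8723

566.8723


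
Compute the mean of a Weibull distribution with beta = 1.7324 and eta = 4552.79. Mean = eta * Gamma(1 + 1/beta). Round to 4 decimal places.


beta = 1.7324, eta = 4552.79
1/beta = 0.5772
1 + 1/beta = 1.5772
Gamma(1.5772) = 0.8912
Mean = 4552.79 * 0.8912
Mean = 4057.2391

4057.2391


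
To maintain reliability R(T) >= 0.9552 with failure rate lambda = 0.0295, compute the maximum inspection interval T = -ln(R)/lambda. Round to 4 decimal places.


R_target = 0.9552
lambda = 0.0295
-ln(0.9552) = 0.0458
T = 0.0458 / 0.0295
T = 1.5537

1.5537


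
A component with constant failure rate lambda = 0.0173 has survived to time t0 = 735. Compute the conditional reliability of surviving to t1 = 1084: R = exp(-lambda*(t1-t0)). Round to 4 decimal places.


lambda = 0.0173
t0 = 735, t1 = 1084
t1 - t0 = 349
lambda * (t1-t0) = 0.0173 * 349 = 6.0377
R = exp(-6.0377)
R = 0.0024

0.0024


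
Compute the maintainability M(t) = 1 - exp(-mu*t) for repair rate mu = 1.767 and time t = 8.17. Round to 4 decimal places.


mu = 1.767, t = 8.17
mu * t = 1.767 * 8.17 = 14.4364
exp(-14.4364) = 0.0
M(t) = 1 - 0.0
M(t) = 1.0

1.0


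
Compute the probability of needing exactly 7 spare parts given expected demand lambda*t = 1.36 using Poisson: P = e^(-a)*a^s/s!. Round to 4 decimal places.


a = 1.36, s = 7
e^(-a) = e^(-1.36) = 0.2567
a^s = 1.36^7 = 8.6054
s! = 5040
P = 0.2567 * 8.6054 / 5040
P = 0.0004

0.0004


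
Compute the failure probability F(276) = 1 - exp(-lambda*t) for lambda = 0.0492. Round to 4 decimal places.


lambda = 0.0492, t = 276
lambda * t = 13.5792
exp(-13.5792) = 0.0
F(t) = 1 - 0.0
F(t) = 1.0

1.0


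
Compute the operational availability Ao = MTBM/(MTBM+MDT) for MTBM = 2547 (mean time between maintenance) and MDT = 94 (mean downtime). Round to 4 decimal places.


MTBM = 2547
MDT = 94
MTBM + MDT = 2641
Ao = 2547 / 2641
Ao = 0.9644

0.9644


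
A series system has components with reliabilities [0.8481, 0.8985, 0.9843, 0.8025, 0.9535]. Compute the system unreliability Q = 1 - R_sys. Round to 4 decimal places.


Components: [0.8481, 0.8985, 0.9843, 0.8025, 0.9535]
After component 1: product = 0.8481
After component 2: product = 0.762
After component 3: product = 0.7501
After component 4: product = 0.6019
After component 5: product = 0.5739
R_sys = 0.5739
Q = 1 - 0.5739 = 0.4261

0.4261


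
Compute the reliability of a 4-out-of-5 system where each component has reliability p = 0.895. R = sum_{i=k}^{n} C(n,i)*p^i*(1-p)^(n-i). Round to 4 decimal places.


k = 4, n = 5, p = 0.895
i=4: C(5,4)=5 * 0.895^4 * 0.105^1 = 0.3369
i=5: C(5,5)=1 * 0.895^5 * 0.105^0 = 0.5743
R = sum of terms = 0.9111

0.9111


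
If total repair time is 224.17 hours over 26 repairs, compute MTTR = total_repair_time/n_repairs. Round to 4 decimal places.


total_repair_time = 224.17
n_repairs = 26
MTTR = 224.17 / 26
MTTR = 8.6219

8.6219


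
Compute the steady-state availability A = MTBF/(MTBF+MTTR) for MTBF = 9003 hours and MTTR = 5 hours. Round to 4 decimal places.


MTBF = 9003
MTTR = 5
MTBF + MTTR = 9008
A = 9003 / 9008
A = 0.9994

0.9994


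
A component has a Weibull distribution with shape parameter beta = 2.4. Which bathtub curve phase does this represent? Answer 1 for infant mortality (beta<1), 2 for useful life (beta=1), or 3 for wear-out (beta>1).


beta = 2.4
Compare beta to 1:
beta < 1 => infant mortality (phase 1)
beta = 1 => useful life (phase 2)
beta > 1 => wear-out (phase 3)
Since beta = 2.4, this is wear-out (increasing failure rate)
Phase = 3

3


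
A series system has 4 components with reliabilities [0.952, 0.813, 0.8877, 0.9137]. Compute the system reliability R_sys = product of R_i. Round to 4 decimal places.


Components: [0.952, 0.813, 0.8877, 0.9137]
After component 1 (R=0.952): product = 0.952
After component 2 (R=0.813): product = 0.774
After component 3 (R=0.8877): product = 0.6871
After component 4 (R=0.9137): product = 0.6278
R_sys = 0.6278

0.6278


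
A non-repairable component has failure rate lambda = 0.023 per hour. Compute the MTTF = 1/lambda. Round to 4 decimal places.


lambda = 0.023
MTTF = 1 / 0.023
MTTF = 43.4783

43.4783


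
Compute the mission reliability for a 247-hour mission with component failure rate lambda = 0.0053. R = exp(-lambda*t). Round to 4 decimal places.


lambda = 0.0053
mission_time = 247
lambda * t = 0.0053 * 247 = 1.3091
R = exp(-1.3091)
R = 0.2701

0.2701


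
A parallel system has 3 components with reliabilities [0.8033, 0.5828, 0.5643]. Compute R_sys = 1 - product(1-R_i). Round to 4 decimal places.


Components: [0.8033, 0.5828, 0.5643]
(1 - 0.8033) = 0.1967, running product = 0.1967
(1 - 0.5828) = 0.4172, running product = 0.0821
(1 - 0.5643) = 0.4357, running product = 0.0358
Product of (1-R_i) = 0.0358
R_sys = 1 - 0.0358 = 0.9642

0.9642


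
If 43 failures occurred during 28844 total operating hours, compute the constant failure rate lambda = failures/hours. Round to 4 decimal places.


failures = 43
total_hours = 28844
lambda = 43 / 28844
lambda = 0.0015

0.0015


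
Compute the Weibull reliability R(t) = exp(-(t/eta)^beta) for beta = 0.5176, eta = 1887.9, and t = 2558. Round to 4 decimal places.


beta = 0.5176, eta = 1887.9, t = 2558
t/eta = 2558 / 1887.9 = 1.3549
(t/eta)^beta = 1.3549^0.5176 = 1.1703
R(t) = exp(-1.1703)
R(t) = 0.3103

0.3103


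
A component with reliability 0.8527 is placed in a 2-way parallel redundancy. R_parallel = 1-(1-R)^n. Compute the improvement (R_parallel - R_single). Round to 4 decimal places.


R_single = 0.8527, n = 2
1 - R_single = 0.1473
(1 - R_single)^n = 0.1473^2 = 0.0217
R_parallel = 1 - 0.0217 = 0.9783
Improvement = 0.9783 - 0.8527
Improvement = 0.1256

0.1256


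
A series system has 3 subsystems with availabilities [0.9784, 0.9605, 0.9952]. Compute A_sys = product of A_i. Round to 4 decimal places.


Subsystems: [0.9784, 0.9605, 0.9952]
After subsystem 1 (A=0.9784): product = 0.9784
After subsystem 2 (A=0.9605): product = 0.9398
After subsystem 3 (A=0.9952): product = 0.9352
A_sys = 0.9352

0.9352


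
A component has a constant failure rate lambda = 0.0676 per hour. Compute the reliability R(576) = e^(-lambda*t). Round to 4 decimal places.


lambda = 0.0676
t = 576
lambda * t = 38.9376
R(t) = e^(-38.9376)
R(t) = 0.0

0.0


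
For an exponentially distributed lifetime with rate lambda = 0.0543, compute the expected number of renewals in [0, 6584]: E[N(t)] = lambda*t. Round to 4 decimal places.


lambda = 0.0543
t = 6584
E[N(t)] = lambda * t
E[N(t)] = 0.0543 * 6584
E[N(t)] = 357.5112

357.5112


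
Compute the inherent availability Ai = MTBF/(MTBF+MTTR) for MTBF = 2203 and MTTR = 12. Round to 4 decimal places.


MTBF = 2203
MTTR = 12
MTBF + MTTR = 2215
Ai = 2203 / 2215
Ai = 0.9946

0.9946


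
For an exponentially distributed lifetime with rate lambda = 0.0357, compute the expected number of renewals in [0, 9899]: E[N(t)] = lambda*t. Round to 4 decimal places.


lambda = 0.0357
t = 9899
E[N(t)] = lambda * t
E[N(t)] = 0.0357 * 9899
E[N(t)] = 353.3943

353.3943


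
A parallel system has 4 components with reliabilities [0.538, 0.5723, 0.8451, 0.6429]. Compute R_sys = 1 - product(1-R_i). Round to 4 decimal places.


Components: [0.538, 0.5723, 0.8451, 0.6429]
(1 - 0.538) = 0.462, running product = 0.462
(1 - 0.5723) = 0.4277, running product = 0.1976
(1 - 0.8451) = 0.1549, running product = 0.0306
(1 - 0.6429) = 0.3571, running product = 0.0109
Product of (1-R_i) = 0.0109
R_sys = 1 - 0.0109 = 0.9891

0.9891


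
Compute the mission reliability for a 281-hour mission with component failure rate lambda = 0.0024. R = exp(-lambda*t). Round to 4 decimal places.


lambda = 0.0024
mission_time = 281
lambda * t = 0.0024 * 281 = 0.6744
R = exp(-0.6744)
R = 0.5095

0.5095


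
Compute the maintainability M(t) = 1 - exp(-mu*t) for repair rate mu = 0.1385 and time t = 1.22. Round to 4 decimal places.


mu = 0.1385, t = 1.22
mu * t = 0.1385 * 1.22 = 0.169
exp(-0.169) = 0.8445
M(t) = 1 - 0.8445
M(t) = 0.1555

0.1555


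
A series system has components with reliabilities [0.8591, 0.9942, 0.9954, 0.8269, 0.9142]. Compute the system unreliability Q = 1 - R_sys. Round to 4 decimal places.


Components: [0.8591, 0.9942, 0.9954, 0.8269, 0.9142]
After component 1: product = 0.8591
After component 2: product = 0.8541
After component 3: product = 0.8502
After component 4: product = 0.703
After component 5: product = 0.6427
R_sys = 0.6427
Q = 1 - 0.6427 = 0.3573

0.3573


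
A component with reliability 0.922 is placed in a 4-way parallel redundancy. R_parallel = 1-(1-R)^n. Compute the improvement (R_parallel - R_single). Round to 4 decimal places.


R_single = 0.922, n = 4
1 - R_single = 0.078
(1 - R_single)^n = 0.078^4 = 0.0
R_parallel = 1 - 0.0 = 1.0
Improvement = 1.0 - 0.922
Improvement = 0.078

0.078


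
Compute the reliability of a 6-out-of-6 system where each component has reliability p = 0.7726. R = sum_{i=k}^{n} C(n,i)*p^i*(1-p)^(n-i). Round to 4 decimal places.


k = 6, n = 6, p = 0.7726
i=6: C(6,6)=1 * 0.7726^6 * 0.2274^0 = 0.2127
R = sum of terms = 0.2127

0.2127


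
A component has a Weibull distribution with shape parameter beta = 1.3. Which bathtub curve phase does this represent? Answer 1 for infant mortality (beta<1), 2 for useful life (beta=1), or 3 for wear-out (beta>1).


beta = 1.3
Compare beta to 1:
beta < 1 => infant mortality (phase 1)
beta = 1 => useful life (phase 2)
beta > 1 => wear-out (phase 3)
Since beta = 1.3, this is wear-out (increasing failure rate)
Phase = 3

3


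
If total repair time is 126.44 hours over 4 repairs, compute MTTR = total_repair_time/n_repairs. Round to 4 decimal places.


total_repair_time = 126.44
n_repairs = 4
MTTR = 126.44 / 4
MTTR = 31.61

31.61


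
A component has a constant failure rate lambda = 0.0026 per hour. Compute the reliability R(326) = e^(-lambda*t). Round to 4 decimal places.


lambda = 0.0026
t = 326
lambda * t = 0.8476
R(t) = e^(-0.8476)
R(t) = 0.4284

0.4284


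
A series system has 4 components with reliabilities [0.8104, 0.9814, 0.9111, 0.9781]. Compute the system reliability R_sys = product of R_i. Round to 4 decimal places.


Components: [0.8104, 0.9814, 0.9111, 0.9781]
After component 1 (R=0.8104): product = 0.8104
After component 2 (R=0.9814): product = 0.7953
After component 3 (R=0.9111): product = 0.7246
After component 4 (R=0.9781): product = 0.7088
R_sys = 0.7088

0.7088


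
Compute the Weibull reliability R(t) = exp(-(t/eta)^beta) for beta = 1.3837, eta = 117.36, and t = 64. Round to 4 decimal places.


beta = 1.3837, eta = 117.36, t = 64
t/eta = 64 / 117.36 = 0.5453
(t/eta)^beta = 0.5453^1.3837 = 0.4321
R(t) = exp(-0.4321)
R(t) = 0.6491

0.6491


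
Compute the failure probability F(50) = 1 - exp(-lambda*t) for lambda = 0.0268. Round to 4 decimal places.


lambda = 0.0268, t = 50
lambda * t = 1.34
exp(-1.34) = 0.2618
F(t) = 1 - 0.2618
F(t) = 0.7382

0.7382


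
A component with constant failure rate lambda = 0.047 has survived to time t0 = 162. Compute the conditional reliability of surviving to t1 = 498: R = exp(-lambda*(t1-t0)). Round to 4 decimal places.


lambda = 0.047
t0 = 162, t1 = 498
t1 - t0 = 336
lambda * (t1-t0) = 0.047 * 336 = 15.792
R = exp(-15.792)
R = 0.0

0.0


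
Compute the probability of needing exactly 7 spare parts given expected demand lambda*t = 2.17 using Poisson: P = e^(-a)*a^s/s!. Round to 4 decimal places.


a = 2.17, s = 7
e^(-a) = e^(-2.17) = 0.1142
a^s = 2.17^7 = 226.5782
s! = 5040
P = 0.1142 * 226.5782 / 5040
P = 0.0051

0.0051


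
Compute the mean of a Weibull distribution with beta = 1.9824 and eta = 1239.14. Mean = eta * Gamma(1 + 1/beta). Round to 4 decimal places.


beta = 1.9824, eta = 1239.14
1/beta = 0.5044
1 + 1/beta = 1.5044
Gamma(1.5044) = 0.8864
Mean = 1239.14 * 0.8864
Mean = 1098.3472

1098.3472


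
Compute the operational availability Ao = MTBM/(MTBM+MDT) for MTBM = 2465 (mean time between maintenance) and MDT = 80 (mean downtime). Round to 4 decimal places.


MTBM = 2465
MDT = 80
MTBM + MDT = 2545
Ao = 2465 / 2545
Ao = 0.9686

0.9686


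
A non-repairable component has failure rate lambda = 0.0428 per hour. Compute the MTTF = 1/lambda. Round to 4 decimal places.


lambda = 0.0428
MTTF = 1 / 0.0428
MTTF = 23.3645

23.3645


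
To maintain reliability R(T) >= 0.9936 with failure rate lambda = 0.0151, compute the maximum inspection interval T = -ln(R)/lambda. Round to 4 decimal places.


R_target = 0.9936
lambda = 0.0151
-ln(0.9936) = 0.0064
T = 0.0064 / 0.0151
T = 0.4252

0.4252


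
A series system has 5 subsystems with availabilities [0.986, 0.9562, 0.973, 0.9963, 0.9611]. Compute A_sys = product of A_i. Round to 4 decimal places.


Subsystems: [0.986, 0.9562, 0.973, 0.9963, 0.9611]
After subsystem 1 (A=0.986): product = 0.986
After subsystem 2 (A=0.9562): product = 0.9428
After subsystem 3 (A=0.973): product = 0.9174
After subsystem 4 (A=0.9963): product = 0.914
After subsystem 5 (A=0.9611): product = 0.8784
A_sys = 0.8784

0.8784


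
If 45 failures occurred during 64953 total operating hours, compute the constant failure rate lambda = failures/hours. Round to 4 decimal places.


failures = 45
total_hours = 64953
lambda = 45 / 64953
lambda = 0.0007

0.0007


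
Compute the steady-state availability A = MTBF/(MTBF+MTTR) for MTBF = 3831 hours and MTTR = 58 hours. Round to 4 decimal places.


MTBF = 3831
MTTR = 58
MTBF + MTTR = 3889
A = 3831 / 3889
A = 0.9851

0.9851


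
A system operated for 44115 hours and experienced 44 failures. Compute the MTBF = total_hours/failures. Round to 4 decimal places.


total_hours = 44115
failures = 44
MTBF = 44115 / 44
MTBF = 1002.6136

1002.6136


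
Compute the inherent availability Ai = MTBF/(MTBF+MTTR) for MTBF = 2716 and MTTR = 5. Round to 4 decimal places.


MTBF = 2716
MTTR = 5
MTBF + MTTR = 2721
Ai = 2716 / 2721
Ai = 0.9982

0.9982


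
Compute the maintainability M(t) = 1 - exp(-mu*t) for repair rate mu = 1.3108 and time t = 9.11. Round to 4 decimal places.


mu = 1.3108, t = 9.11
mu * t = 1.3108 * 9.11 = 11.9414
exp(-11.9414) = 0.0
M(t) = 1 - 0.0
M(t) = 1.0

1.0


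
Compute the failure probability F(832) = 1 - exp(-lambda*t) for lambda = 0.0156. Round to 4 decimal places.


lambda = 0.0156, t = 832
lambda * t = 12.9792
exp(-12.9792) = 0.0
F(t) = 1 - 0.0
F(t) = 1.0

1.0


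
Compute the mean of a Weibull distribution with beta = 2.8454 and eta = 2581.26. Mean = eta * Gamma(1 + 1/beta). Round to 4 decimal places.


beta = 2.8454, eta = 2581.26
1/beta = 0.3514
1 + 1/beta = 1.3514
Gamma(1.3514) = 0.891
Mean = 2581.26 * 0.891
Mean = 2299.9176

2299.9176


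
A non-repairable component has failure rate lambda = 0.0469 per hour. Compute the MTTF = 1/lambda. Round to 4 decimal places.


lambda = 0.0469
MTTF = 1 / 0.0469
MTTF = 21.322

21.322


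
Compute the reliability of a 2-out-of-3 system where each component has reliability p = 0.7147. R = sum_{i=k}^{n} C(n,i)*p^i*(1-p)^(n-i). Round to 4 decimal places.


k = 2, n = 3, p = 0.7147
i=2: C(3,2)=3 * 0.7147^2 * 0.2853^1 = 0.4372
i=3: C(3,3)=1 * 0.7147^3 * 0.2853^0 = 0.3651
R = sum of terms = 0.8023

0.8023


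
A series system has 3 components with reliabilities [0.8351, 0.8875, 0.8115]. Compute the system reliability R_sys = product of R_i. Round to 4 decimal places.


Components: [0.8351, 0.8875, 0.8115]
After component 1 (R=0.8351): product = 0.8351
After component 2 (R=0.8875): product = 0.7412
After component 3 (R=0.8115): product = 0.6014
R_sys = 0.6014

0.6014


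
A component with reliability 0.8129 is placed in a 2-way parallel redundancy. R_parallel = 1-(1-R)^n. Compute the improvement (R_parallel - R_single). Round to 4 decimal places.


R_single = 0.8129, n = 2
1 - R_single = 0.1871
(1 - R_single)^n = 0.1871^2 = 0.035
R_parallel = 1 - 0.035 = 0.965
Improvement = 0.965 - 0.8129
Improvement = 0.1521

0.1521


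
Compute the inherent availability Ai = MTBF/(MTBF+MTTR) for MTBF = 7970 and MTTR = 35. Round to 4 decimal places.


MTBF = 7970
MTTR = 35
MTBF + MTTR = 8005
Ai = 7970 / 8005
Ai = 0.9956

0.9956
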